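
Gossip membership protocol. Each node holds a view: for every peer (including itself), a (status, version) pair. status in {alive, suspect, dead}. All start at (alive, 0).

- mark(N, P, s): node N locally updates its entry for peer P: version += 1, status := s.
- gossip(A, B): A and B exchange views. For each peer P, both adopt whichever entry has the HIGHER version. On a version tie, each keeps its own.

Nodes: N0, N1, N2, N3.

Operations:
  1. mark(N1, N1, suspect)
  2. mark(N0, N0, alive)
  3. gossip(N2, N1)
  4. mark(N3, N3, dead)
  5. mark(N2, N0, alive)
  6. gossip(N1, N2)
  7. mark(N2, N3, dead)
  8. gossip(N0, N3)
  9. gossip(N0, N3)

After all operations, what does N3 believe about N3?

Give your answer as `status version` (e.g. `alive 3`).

Op 1: N1 marks N1=suspect -> (suspect,v1)
Op 2: N0 marks N0=alive -> (alive,v1)
Op 3: gossip N2<->N1 -> N2.N0=(alive,v0) N2.N1=(suspect,v1) N2.N2=(alive,v0) N2.N3=(alive,v0) | N1.N0=(alive,v0) N1.N1=(suspect,v1) N1.N2=(alive,v0) N1.N3=(alive,v0)
Op 4: N3 marks N3=dead -> (dead,v1)
Op 5: N2 marks N0=alive -> (alive,v1)
Op 6: gossip N1<->N2 -> N1.N0=(alive,v1) N1.N1=(suspect,v1) N1.N2=(alive,v0) N1.N3=(alive,v0) | N2.N0=(alive,v1) N2.N1=(suspect,v1) N2.N2=(alive,v0) N2.N3=(alive,v0)
Op 7: N2 marks N3=dead -> (dead,v1)
Op 8: gossip N0<->N3 -> N0.N0=(alive,v1) N0.N1=(alive,v0) N0.N2=(alive,v0) N0.N3=(dead,v1) | N3.N0=(alive,v1) N3.N1=(alive,v0) N3.N2=(alive,v0) N3.N3=(dead,v1)
Op 9: gossip N0<->N3 -> N0.N0=(alive,v1) N0.N1=(alive,v0) N0.N2=(alive,v0) N0.N3=(dead,v1) | N3.N0=(alive,v1) N3.N1=(alive,v0) N3.N2=(alive,v0) N3.N3=(dead,v1)

Answer: dead 1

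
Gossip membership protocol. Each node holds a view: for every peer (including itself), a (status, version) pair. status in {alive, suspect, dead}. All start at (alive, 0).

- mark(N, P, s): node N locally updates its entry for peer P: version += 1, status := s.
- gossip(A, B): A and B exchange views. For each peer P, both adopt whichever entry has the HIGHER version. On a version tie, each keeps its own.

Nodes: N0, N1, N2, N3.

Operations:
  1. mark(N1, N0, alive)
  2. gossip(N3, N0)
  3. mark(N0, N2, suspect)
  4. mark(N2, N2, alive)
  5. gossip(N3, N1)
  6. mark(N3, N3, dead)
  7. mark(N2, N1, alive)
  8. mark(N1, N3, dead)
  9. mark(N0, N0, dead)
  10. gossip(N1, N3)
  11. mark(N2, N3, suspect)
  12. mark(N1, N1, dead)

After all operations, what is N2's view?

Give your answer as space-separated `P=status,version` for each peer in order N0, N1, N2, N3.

Answer: N0=alive,0 N1=alive,1 N2=alive,1 N3=suspect,1

Derivation:
Op 1: N1 marks N0=alive -> (alive,v1)
Op 2: gossip N3<->N0 -> N3.N0=(alive,v0) N3.N1=(alive,v0) N3.N2=(alive,v0) N3.N3=(alive,v0) | N0.N0=(alive,v0) N0.N1=(alive,v0) N0.N2=(alive,v0) N0.N3=(alive,v0)
Op 3: N0 marks N2=suspect -> (suspect,v1)
Op 4: N2 marks N2=alive -> (alive,v1)
Op 5: gossip N3<->N1 -> N3.N0=(alive,v1) N3.N1=(alive,v0) N3.N2=(alive,v0) N3.N3=(alive,v0) | N1.N0=(alive,v1) N1.N1=(alive,v0) N1.N2=(alive,v0) N1.N3=(alive,v0)
Op 6: N3 marks N3=dead -> (dead,v1)
Op 7: N2 marks N1=alive -> (alive,v1)
Op 8: N1 marks N3=dead -> (dead,v1)
Op 9: N0 marks N0=dead -> (dead,v1)
Op 10: gossip N1<->N3 -> N1.N0=(alive,v1) N1.N1=(alive,v0) N1.N2=(alive,v0) N1.N3=(dead,v1) | N3.N0=(alive,v1) N3.N1=(alive,v0) N3.N2=(alive,v0) N3.N3=(dead,v1)
Op 11: N2 marks N3=suspect -> (suspect,v1)
Op 12: N1 marks N1=dead -> (dead,v1)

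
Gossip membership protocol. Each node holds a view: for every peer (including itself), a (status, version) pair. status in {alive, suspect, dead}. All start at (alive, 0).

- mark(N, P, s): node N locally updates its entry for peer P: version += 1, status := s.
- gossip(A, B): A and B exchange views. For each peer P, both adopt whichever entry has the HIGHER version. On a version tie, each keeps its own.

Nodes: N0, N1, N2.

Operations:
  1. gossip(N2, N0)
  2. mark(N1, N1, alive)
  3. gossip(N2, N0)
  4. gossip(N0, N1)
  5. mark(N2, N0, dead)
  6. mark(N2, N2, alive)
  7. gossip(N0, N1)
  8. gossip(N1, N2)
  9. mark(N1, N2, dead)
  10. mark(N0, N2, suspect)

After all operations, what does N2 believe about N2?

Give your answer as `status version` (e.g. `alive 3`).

Answer: alive 1

Derivation:
Op 1: gossip N2<->N0 -> N2.N0=(alive,v0) N2.N1=(alive,v0) N2.N2=(alive,v0) | N0.N0=(alive,v0) N0.N1=(alive,v0) N0.N2=(alive,v0)
Op 2: N1 marks N1=alive -> (alive,v1)
Op 3: gossip N2<->N0 -> N2.N0=(alive,v0) N2.N1=(alive,v0) N2.N2=(alive,v0) | N0.N0=(alive,v0) N0.N1=(alive,v0) N0.N2=(alive,v0)
Op 4: gossip N0<->N1 -> N0.N0=(alive,v0) N0.N1=(alive,v1) N0.N2=(alive,v0) | N1.N0=(alive,v0) N1.N1=(alive,v1) N1.N2=(alive,v0)
Op 5: N2 marks N0=dead -> (dead,v1)
Op 6: N2 marks N2=alive -> (alive,v1)
Op 7: gossip N0<->N1 -> N0.N0=(alive,v0) N0.N1=(alive,v1) N0.N2=(alive,v0) | N1.N0=(alive,v0) N1.N1=(alive,v1) N1.N2=(alive,v0)
Op 8: gossip N1<->N2 -> N1.N0=(dead,v1) N1.N1=(alive,v1) N1.N2=(alive,v1) | N2.N0=(dead,v1) N2.N1=(alive,v1) N2.N2=(alive,v1)
Op 9: N1 marks N2=dead -> (dead,v2)
Op 10: N0 marks N2=suspect -> (suspect,v1)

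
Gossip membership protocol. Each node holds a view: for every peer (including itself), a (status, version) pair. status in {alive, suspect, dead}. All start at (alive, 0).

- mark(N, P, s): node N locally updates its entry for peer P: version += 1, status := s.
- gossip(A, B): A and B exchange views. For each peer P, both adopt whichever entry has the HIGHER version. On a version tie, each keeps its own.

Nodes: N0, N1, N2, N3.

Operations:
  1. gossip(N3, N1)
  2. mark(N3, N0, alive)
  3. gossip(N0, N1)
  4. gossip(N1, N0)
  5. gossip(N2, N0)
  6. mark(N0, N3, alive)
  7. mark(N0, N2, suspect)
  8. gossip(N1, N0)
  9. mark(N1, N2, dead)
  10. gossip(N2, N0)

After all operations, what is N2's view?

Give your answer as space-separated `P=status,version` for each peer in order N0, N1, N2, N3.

Op 1: gossip N3<->N1 -> N3.N0=(alive,v0) N3.N1=(alive,v0) N3.N2=(alive,v0) N3.N3=(alive,v0) | N1.N0=(alive,v0) N1.N1=(alive,v0) N1.N2=(alive,v0) N1.N3=(alive,v0)
Op 2: N3 marks N0=alive -> (alive,v1)
Op 3: gossip N0<->N1 -> N0.N0=(alive,v0) N0.N1=(alive,v0) N0.N2=(alive,v0) N0.N3=(alive,v0) | N1.N0=(alive,v0) N1.N1=(alive,v0) N1.N2=(alive,v0) N1.N3=(alive,v0)
Op 4: gossip N1<->N0 -> N1.N0=(alive,v0) N1.N1=(alive,v0) N1.N2=(alive,v0) N1.N3=(alive,v0) | N0.N0=(alive,v0) N0.N1=(alive,v0) N0.N2=(alive,v0) N0.N3=(alive,v0)
Op 5: gossip N2<->N0 -> N2.N0=(alive,v0) N2.N1=(alive,v0) N2.N2=(alive,v0) N2.N3=(alive,v0) | N0.N0=(alive,v0) N0.N1=(alive,v0) N0.N2=(alive,v0) N0.N3=(alive,v0)
Op 6: N0 marks N3=alive -> (alive,v1)
Op 7: N0 marks N2=suspect -> (suspect,v1)
Op 8: gossip N1<->N0 -> N1.N0=(alive,v0) N1.N1=(alive,v0) N1.N2=(suspect,v1) N1.N3=(alive,v1) | N0.N0=(alive,v0) N0.N1=(alive,v0) N0.N2=(suspect,v1) N0.N3=(alive,v1)
Op 9: N1 marks N2=dead -> (dead,v2)
Op 10: gossip N2<->N0 -> N2.N0=(alive,v0) N2.N1=(alive,v0) N2.N2=(suspect,v1) N2.N3=(alive,v1) | N0.N0=(alive,v0) N0.N1=(alive,v0) N0.N2=(suspect,v1) N0.N3=(alive,v1)

Answer: N0=alive,0 N1=alive,0 N2=suspect,1 N3=alive,1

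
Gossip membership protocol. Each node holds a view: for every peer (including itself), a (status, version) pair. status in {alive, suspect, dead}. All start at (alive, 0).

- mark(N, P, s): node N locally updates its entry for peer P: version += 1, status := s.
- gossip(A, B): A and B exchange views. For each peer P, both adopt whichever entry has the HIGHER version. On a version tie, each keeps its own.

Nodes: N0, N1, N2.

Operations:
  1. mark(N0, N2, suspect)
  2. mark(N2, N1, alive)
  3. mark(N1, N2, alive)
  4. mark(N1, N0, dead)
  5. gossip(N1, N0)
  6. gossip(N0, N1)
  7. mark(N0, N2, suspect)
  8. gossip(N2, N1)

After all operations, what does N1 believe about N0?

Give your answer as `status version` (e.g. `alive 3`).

Answer: dead 1

Derivation:
Op 1: N0 marks N2=suspect -> (suspect,v1)
Op 2: N2 marks N1=alive -> (alive,v1)
Op 3: N1 marks N2=alive -> (alive,v1)
Op 4: N1 marks N0=dead -> (dead,v1)
Op 5: gossip N1<->N0 -> N1.N0=(dead,v1) N1.N1=(alive,v0) N1.N2=(alive,v1) | N0.N0=(dead,v1) N0.N1=(alive,v0) N0.N2=(suspect,v1)
Op 6: gossip N0<->N1 -> N0.N0=(dead,v1) N0.N1=(alive,v0) N0.N2=(suspect,v1) | N1.N0=(dead,v1) N1.N1=(alive,v0) N1.N2=(alive,v1)
Op 7: N0 marks N2=suspect -> (suspect,v2)
Op 8: gossip N2<->N1 -> N2.N0=(dead,v1) N2.N1=(alive,v1) N2.N2=(alive,v1) | N1.N0=(dead,v1) N1.N1=(alive,v1) N1.N2=(alive,v1)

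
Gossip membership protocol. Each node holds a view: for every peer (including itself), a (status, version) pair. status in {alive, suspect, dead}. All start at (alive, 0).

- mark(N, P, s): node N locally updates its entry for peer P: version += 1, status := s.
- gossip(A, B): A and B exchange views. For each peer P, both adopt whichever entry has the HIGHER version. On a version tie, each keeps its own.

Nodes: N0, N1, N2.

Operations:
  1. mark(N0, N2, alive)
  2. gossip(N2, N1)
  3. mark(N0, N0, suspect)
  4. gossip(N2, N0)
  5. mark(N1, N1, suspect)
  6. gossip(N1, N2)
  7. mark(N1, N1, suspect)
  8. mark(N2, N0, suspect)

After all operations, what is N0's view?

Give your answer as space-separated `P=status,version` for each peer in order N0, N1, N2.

Answer: N0=suspect,1 N1=alive,0 N2=alive,1

Derivation:
Op 1: N0 marks N2=alive -> (alive,v1)
Op 2: gossip N2<->N1 -> N2.N0=(alive,v0) N2.N1=(alive,v0) N2.N2=(alive,v0) | N1.N0=(alive,v0) N1.N1=(alive,v0) N1.N2=(alive,v0)
Op 3: N0 marks N0=suspect -> (suspect,v1)
Op 4: gossip N2<->N0 -> N2.N0=(suspect,v1) N2.N1=(alive,v0) N2.N2=(alive,v1) | N0.N0=(suspect,v1) N0.N1=(alive,v0) N0.N2=(alive,v1)
Op 5: N1 marks N1=suspect -> (suspect,v1)
Op 6: gossip N1<->N2 -> N1.N0=(suspect,v1) N1.N1=(suspect,v1) N1.N2=(alive,v1) | N2.N0=(suspect,v1) N2.N1=(suspect,v1) N2.N2=(alive,v1)
Op 7: N1 marks N1=suspect -> (suspect,v2)
Op 8: N2 marks N0=suspect -> (suspect,v2)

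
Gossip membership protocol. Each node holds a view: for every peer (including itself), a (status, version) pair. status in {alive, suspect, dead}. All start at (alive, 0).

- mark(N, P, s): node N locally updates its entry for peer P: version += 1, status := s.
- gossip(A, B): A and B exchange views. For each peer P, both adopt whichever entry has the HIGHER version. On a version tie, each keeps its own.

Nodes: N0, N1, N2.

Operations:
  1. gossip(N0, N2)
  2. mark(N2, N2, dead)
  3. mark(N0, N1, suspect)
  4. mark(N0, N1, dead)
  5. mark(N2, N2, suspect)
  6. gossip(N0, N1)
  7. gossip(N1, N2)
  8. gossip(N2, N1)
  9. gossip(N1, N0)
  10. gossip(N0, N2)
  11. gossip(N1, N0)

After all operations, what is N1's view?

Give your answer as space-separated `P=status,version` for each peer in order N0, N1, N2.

Answer: N0=alive,0 N1=dead,2 N2=suspect,2

Derivation:
Op 1: gossip N0<->N2 -> N0.N0=(alive,v0) N0.N1=(alive,v0) N0.N2=(alive,v0) | N2.N0=(alive,v0) N2.N1=(alive,v0) N2.N2=(alive,v0)
Op 2: N2 marks N2=dead -> (dead,v1)
Op 3: N0 marks N1=suspect -> (suspect,v1)
Op 4: N0 marks N1=dead -> (dead,v2)
Op 5: N2 marks N2=suspect -> (suspect,v2)
Op 6: gossip N0<->N1 -> N0.N0=(alive,v0) N0.N1=(dead,v2) N0.N2=(alive,v0) | N1.N0=(alive,v0) N1.N1=(dead,v2) N1.N2=(alive,v0)
Op 7: gossip N1<->N2 -> N1.N0=(alive,v0) N1.N1=(dead,v2) N1.N2=(suspect,v2) | N2.N0=(alive,v0) N2.N1=(dead,v2) N2.N2=(suspect,v2)
Op 8: gossip N2<->N1 -> N2.N0=(alive,v0) N2.N1=(dead,v2) N2.N2=(suspect,v2) | N1.N0=(alive,v0) N1.N1=(dead,v2) N1.N2=(suspect,v2)
Op 9: gossip N1<->N0 -> N1.N0=(alive,v0) N1.N1=(dead,v2) N1.N2=(suspect,v2) | N0.N0=(alive,v0) N0.N1=(dead,v2) N0.N2=(suspect,v2)
Op 10: gossip N0<->N2 -> N0.N0=(alive,v0) N0.N1=(dead,v2) N0.N2=(suspect,v2) | N2.N0=(alive,v0) N2.N1=(dead,v2) N2.N2=(suspect,v2)
Op 11: gossip N1<->N0 -> N1.N0=(alive,v0) N1.N1=(dead,v2) N1.N2=(suspect,v2) | N0.N0=(alive,v0) N0.N1=(dead,v2) N0.N2=(suspect,v2)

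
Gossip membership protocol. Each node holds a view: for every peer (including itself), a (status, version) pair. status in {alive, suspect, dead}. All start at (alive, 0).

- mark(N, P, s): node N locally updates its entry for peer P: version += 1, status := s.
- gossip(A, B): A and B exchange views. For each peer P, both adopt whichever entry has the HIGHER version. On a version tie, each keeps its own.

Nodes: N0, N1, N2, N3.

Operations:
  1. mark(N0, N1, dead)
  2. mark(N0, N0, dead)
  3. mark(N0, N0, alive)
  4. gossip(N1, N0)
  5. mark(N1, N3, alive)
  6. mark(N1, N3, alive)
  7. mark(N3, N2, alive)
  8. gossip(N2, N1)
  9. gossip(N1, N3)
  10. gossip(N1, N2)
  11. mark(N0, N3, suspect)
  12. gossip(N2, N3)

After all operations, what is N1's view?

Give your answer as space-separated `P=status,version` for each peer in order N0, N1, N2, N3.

Answer: N0=alive,2 N1=dead,1 N2=alive,1 N3=alive,2

Derivation:
Op 1: N0 marks N1=dead -> (dead,v1)
Op 2: N0 marks N0=dead -> (dead,v1)
Op 3: N0 marks N0=alive -> (alive,v2)
Op 4: gossip N1<->N0 -> N1.N0=(alive,v2) N1.N1=(dead,v1) N1.N2=(alive,v0) N1.N3=(alive,v0) | N0.N0=(alive,v2) N0.N1=(dead,v1) N0.N2=(alive,v0) N0.N3=(alive,v0)
Op 5: N1 marks N3=alive -> (alive,v1)
Op 6: N1 marks N3=alive -> (alive,v2)
Op 7: N3 marks N2=alive -> (alive,v1)
Op 8: gossip N2<->N1 -> N2.N0=(alive,v2) N2.N1=(dead,v1) N2.N2=(alive,v0) N2.N3=(alive,v2) | N1.N0=(alive,v2) N1.N1=(dead,v1) N1.N2=(alive,v0) N1.N3=(alive,v2)
Op 9: gossip N1<->N3 -> N1.N0=(alive,v2) N1.N1=(dead,v1) N1.N2=(alive,v1) N1.N3=(alive,v2) | N3.N0=(alive,v2) N3.N1=(dead,v1) N3.N2=(alive,v1) N3.N3=(alive,v2)
Op 10: gossip N1<->N2 -> N1.N0=(alive,v2) N1.N1=(dead,v1) N1.N2=(alive,v1) N1.N3=(alive,v2) | N2.N0=(alive,v2) N2.N1=(dead,v1) N2.N2=(alive,v1) N2.N3=(alive,v2)
Op 11: N0 marks N3=suspect -> (suspect,v1)
Op 12: gossip N2<->N3 -> N2.N0=(alive,v2) N2.N1=(dead,v1) N2.N2=(alive,v1) N2.N3=(alive,v2) | N3.N0=(alive,v2) N3.N1=(dead,v1) N3.N2=(alive,v1) N3.N3=(alive,v2)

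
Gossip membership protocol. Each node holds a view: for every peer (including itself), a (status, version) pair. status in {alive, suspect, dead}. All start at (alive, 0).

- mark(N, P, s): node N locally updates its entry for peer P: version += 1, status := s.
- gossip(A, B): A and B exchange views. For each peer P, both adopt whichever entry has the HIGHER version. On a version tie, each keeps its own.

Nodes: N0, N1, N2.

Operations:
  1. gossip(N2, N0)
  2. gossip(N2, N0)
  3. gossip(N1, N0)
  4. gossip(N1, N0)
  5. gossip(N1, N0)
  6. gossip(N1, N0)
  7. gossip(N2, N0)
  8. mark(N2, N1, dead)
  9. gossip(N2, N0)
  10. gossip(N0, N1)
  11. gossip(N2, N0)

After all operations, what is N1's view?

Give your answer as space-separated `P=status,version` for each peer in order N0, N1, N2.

Op 1: gossip N2<->N0 -> N2.N0=(alive,v0) N2.N1=(alive,v0) N2.N2=(alive,v0) | N0.N0=(alive,v0) N0.N1=(alive,v0) N0.N2=(alive,v0)
Op 2: gossip N2<->N0 -> N2.N0=(alive,v0) N2.N1=(alive,v0) N2.N2=(alive,v0) | N0.N0=(alive,v0) N0.N1=(alive,v0) N0.N2=(alive,v0)
Op 3: gossip N1<->N0 -> N1.N0=(alive,v0) N1.N1=(alive,v0) N1.N2=(alive,v0) | N0.N0=(alive,v0) N0.N1=(alive,v0) N0.N2=(alive,v0)
Op 4: gossip N1<->N0 -> N1.N0=(alive,v0) N1.N1=(alive,v0) N1.N2=(alive,v0) | N0.N0=(alive,v0) N0.N1=(alive,v0) N0.N2=(alive,v0)
Op 5: gossip N1<->N0 -> N1.N0=(alive,v0) N1.N1=(alive,v0) N1.N2=(alive,v0) | N0.N0=(alive,v0) N0.N1=(alive,v0) N0.N2=(alive,v0)
Op 6: gossip N1<->N0 -> N1.N0=(alive,v0) N1.N1=(alive,v0) N1.N2=(alive,v0) | N0.N0=(alive,v0) N0.N1=(alive,v0) N0.N2=(alive,v0)
Op 7: gossip N2<->N0 -> N2.N0=(alive,v0) N2.N1=(alive,v0) N2.N2=(alive,v0) | N0.N0=(alive,v0) N0.N1=(alive,v0) N0.N2=(alive,v0)
Op 8: N2 marks N1=dead -> (dead,v1)
Op 9: gossip N2<->N0 -> N2.N0=(alive,v0) N2.N1=(dead,v1) N2.N2=(alive,v0) | N0.N0=(alive,v0) N0.N1=(dead,v1) N0.N2=(alive,v0)
Op 10: gossip N0<->N1 -> N0.N0=(alive,v0) N0.N1=(dead,v1) N0.N2=(alive,v0) | N1.N0=(alive,v0) N1.N1=(dead,v1) N1.N2=(alive,v0)
Op 11: gossip N2<->N0 -> N2.N0=(alive,v0) N2.N1=(dead,v1) N2.N2=(alive,v0) | N0.N0=(alive,v0) N0.N1=(dead,v1) N0.N2=(alive,v0)

Answer: N0=alive,0 N1=dead,1 N2=alive,0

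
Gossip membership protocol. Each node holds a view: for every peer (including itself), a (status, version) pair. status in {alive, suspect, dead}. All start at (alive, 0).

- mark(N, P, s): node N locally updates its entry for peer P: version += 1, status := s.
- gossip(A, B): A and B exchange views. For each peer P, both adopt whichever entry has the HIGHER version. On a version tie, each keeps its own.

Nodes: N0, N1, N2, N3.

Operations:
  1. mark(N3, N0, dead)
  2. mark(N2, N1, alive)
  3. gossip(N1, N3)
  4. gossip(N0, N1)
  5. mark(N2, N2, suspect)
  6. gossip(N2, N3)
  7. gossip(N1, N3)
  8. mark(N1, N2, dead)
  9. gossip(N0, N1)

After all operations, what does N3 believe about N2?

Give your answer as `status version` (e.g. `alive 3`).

Answer: suspect 1

Derivation:
Op 1: N3 marks N0=dead -> (dead,v1)
Op 2: N2 marks N1=alive -> (alive,v1)
Op 3: gossip N1<->N3 -> N1.N0=(dead,v1) N1.N1=(alive,v0) N1.N2=(alive,v0) N1.N3=(alive,v0) | N3.N0=(dead,v1) N3.N1=(alive,v0) N3.N2=(alive,v0) N3.N3=(alive,v0)
Op 4: gossip N0<->N1 -> N0.N0=(dead,v1) N0.N1=(alive,v0) N0.N2=(alive,v0) N0.N3=(alive,v0) | N1.N0=(dead,v1) N1.N1=(alive,v0) N1.N2=(alive,v0) N1.N3=(alive,v0)
Op 5: N2 marks N2=suspect -> (suspect,v1)
Op 6: gossip N2<->N3 -> N2.N0=(dead,v1) N2.N1=(alive,v1) N2.N2=(suspect,v1) N2.N3=(alive,v0) | N3.N0=(dead,v1) N3.N1=(alive,v1) N3.N2=(suspect,v1) N3.N3=(alive,v0)
Op 7: gossip N1<->N3 -> N1.N0=(dead,v1) N1.N1=(alive,v1) N1.N2=(suspect,v1) N1.N3=(alive,v0) | N3.N0=(dead,v1) N3.N1=(alive,v1) N3.N2=(suspect,v1) N3.N3=(alive,v0)
Op 8: N1 marks N2=dead -> (dead,v2)
Op 9: gossip N0<->N1 -> N0.N0=(dead,v1) N0.N1=(alive,v1) N0.N2=(dead,v2) N0.N3=(alive,v0) | N1.N0=(dead,v1) N1.N1=(alive,v1) N1.N2=(dead,v2) N1.N3=(alive,v0)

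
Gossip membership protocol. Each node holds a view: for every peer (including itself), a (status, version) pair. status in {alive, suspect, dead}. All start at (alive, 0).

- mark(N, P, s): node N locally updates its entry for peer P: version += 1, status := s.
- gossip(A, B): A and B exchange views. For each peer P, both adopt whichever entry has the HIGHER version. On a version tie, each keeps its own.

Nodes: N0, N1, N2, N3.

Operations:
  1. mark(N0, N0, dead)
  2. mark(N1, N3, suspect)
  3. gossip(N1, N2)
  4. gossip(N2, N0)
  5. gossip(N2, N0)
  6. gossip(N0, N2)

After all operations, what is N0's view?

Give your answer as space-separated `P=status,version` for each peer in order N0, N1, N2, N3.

Answer: N0=dead,1 N1=alive,0 N2=alive,0 N3=suspect,1

Derivation:
Op 1: N0 marks N0=dead -> (dead,v1)
Op 2: N1 marks N3=suspect -> (suspect,v1)
Op 3: gossip N1<->N2 -> N1.N0=(alive,v0) N1.N1=(alive,v0) N1.N2=(alive,v0) N1.N3=(suspect,v1) | N2.N0=(alive,v0) N2.N1=(alive,v0) N2.N2=(alive,v0) N2.N3=(suspect,v1)
Op 4: gossip N2<->N0 -> N2.N0=(dead,v1) N2.N1=(alive,v0) N2.N2=(alive,v0) N2.N3=(suspect,v1) | N0.N0=(dead,v1) N0.N1=(alive,v0) N0.N2=(alive,v0) N0.N3=(suspect,v1)
Op 5: gossip N2<->N0 -> N2.N0=(dead,v1) N2.N1=(alive,v0) N2.N2=(alive,v0) N2.N3=(suspect,v1) | N0.N0=(dead,v1) N0.N1=(alive,v0) N0.N2=(alive,v0) N0.N3=(suspect,v1)
Op 6: gossip N0<->N2 -> N0.N0=(dead,v1) N0.N1=(alive,v0) N0.N2=(alive,v0) N0.N3=(suspect,v1) | N2.N0=(dead,v1) N2.N1=(alive,v0) N2.N2=(alive,v0) N2.N3=(suspect,v1)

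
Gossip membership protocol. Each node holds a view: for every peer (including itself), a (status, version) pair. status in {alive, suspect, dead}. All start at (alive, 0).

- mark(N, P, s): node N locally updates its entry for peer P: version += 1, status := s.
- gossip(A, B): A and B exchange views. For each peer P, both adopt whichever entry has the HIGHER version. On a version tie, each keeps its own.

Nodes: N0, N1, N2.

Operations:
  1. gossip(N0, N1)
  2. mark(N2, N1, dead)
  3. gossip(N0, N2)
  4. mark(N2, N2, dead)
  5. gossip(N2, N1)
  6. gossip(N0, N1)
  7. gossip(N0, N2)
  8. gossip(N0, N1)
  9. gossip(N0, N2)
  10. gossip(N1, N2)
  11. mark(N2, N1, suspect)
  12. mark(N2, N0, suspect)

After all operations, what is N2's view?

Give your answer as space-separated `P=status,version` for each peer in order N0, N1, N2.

Op 1: gossip N0<->N1 -> N0.N0=(alive,v0) N0.N1=(alive,v0) N0.N2=(alive,v0) | N1.N0=(alive,v0) N1.N1=(alive,v0) N1.N2=(alive,v0)
Op 2: N2 marks N1=dead -> (dead,v1)
Op 3: gossip N0<->N2 -> N0.N0=(alive,v0) N0.N1=(dead,v1) N0.N2=(alive,v0) | N2.N0=(alive,v0) N2.N1=(dead,v1) N2.N2=(alive,v0)
Op 4: N2 marks N2=dead -> (dead,v1)
Op 5: gossip N2<->N1 -> N2.N0=(alive,v0) N2.N1=(dead,v1) N2.N2=(dead,v1) | N1.N0=(alive,v0) N1.N1=(dead,v1) N1.N2=(dead,v1)
Op 6: gossip N0<->N1 -> N0.N0=(alive,v0) N0.N1=(dead,v1) N0.N2=(dead,v1) | N1.N0=(alive,v0) N1.N1=(dead,v1) N1.N2=(dead,v1)
Op 7: gossip N0<->N2 -> N0.N0=(alive,v0) N0.N1=(dead,v1) N0.N2=(dead,v1) | N2.N0=(alive,v0) N2.N1=(dead,v1) N2.N2=(dead,v1)
Op 8: gossip N0<->N1 -> N0.N0=(alive,v0) N0.N1=(dead,v1) N0.N2=(dead,v1) | N1.N0=(alive,v0) N1.N1=(dead,v1) N1.N2=(dead,v1)
Op 9: gossip N0<->N2 -> N0.N0=(alive,v0) N0.N1=(dead,v1) N0.N2=(dead,v1) | N2.N0=(alive,v0) N2.N1=(dead,v1) N2.N2=(dead,v1)
Op 10: gossip N1<->N2 -> N1.N0=(alive,v0) N1.N1=(dead,v1) N1.N2=(dead,v1) | N2.N0=(alive,v0) N2.N1=(dead,v1) N2.N2=(dead,v1)
Op 11: N2 marks N1=suspect -> (suspect,v2)
Op 12: N2 marks N0=suspect -> (suspect,v1)

Answer: N0=suspect,1 N1=suspect,2 N2=dead,1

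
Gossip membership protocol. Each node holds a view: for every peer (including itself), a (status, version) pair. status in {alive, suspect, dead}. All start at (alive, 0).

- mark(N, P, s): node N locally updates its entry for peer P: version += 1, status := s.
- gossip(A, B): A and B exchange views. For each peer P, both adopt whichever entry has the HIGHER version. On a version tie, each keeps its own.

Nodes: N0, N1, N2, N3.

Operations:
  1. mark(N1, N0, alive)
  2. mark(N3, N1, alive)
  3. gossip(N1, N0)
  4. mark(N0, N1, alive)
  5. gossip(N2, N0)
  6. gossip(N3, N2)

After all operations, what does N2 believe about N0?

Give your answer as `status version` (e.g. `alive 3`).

Op 1: N1 marks N0=alive -> (alive,v1)
Op 2: N3 marks N1=alive -> (alive,v1)
Op 3: gossip N1<->N0 -> N1.N0=(alive,v1) N1.N1=(alive,v0) N1.N2=(alive,v0) N1.N3=(alive,v0) | N0.N0=(alive,v1) N0.N1=(alive,v0) N0.N2=(alive,v0) N0.N3=(alive,v0)
Op 4: N0 marks N1=alive -> (alive,v1)
Op 5: gossip N2<->N0 -> N2.N0=(alive,v1) N2.N1=(alive,v1) N2.N2=(alive,v0) N2.N3=(alive,v0) | N0.N0=(alive,v1) N0.N1=(alive,v1) N0.N2=(alive,v0) N0.N3=(alive,v0)
Op 6: gossip N3<->N2 -> N3.N0=(alive,v1) N3.N1=(alive,v1) N3.N2=(alive,v0) N3.N3=(alive,v0) | N2.N0=(alive,v1) N2.N1=(alive,v1) N2.N2=(alive,v0) N2.N3=(alive,v0)

Answer: alive 1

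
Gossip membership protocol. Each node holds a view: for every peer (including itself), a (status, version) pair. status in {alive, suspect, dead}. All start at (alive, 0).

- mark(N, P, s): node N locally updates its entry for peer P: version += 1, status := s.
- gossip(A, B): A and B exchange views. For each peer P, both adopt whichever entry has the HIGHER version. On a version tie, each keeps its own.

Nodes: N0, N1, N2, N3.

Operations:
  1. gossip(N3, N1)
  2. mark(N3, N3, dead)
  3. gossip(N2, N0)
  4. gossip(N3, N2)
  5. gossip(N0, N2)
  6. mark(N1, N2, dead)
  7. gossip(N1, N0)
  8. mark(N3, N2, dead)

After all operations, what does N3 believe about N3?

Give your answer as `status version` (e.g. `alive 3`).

Answer: dead 1

Derivation:
Op 1: gossip N3<->N1 -> N3.N0=(alive,v0) N3.N1=(alive,v0) N3.N2=(alive,v0) N3.N3=(alive,v0) | N1.N0=(alive,v0) N1.N1=(alive,v0) N1.N2=(alive,v0) N1.N3=(alive,v0)
Op 2: N3 marks N3=dead -> (dead,v1)
Op 3: gossip N2<->N0 -> N2.N0=(alive,v0) N2.N1=(alive,v0) N2.N2=(alive,v0) N2.N3=(alive,v0) | N0.N0=(alive,v0) N0.N1=(alive,v0) N0.N2=(alive,v0) N0.N3=(alive,v0)
Op 4: gossip N3<->N2 -> N3.N0=(alive,v0) N3.N1=(alive,v0) N3.N2=(alive,v0) N3.N3=(dead,v1) | N2.N0=(alive,v0) N2.N1=(alive,v0) N2.N2=(alive,v0) N2.N3=(dead,v1)
Op 5: gossip N0<->N2 -> N0.N0=(alive,v0) N0.N1=(alive,v0) N0.N2=(alive,v0) N0.N3=(dead,v1) | N2.N0=(alive,v0) N2.N1=(alive,v0) N2.N2=(alive,v0) N2.N3=(dead,v1)
Op 6: N1 marks N2=dead -> (dead,v1)
Op 7: gossip N1<->N0 -> N1.N0=(alive,v0) N1.N1=(alive,v0) N1.N2=(dead,v1) N1.N3=(dead,v1) | N0.N0=(alive,v0) N0.N1=(alive,v0) N0.N2=(dead,v1) N0.N3=(dead,v1)
Op 8: N3 marks N2=dead -> (dead,v1)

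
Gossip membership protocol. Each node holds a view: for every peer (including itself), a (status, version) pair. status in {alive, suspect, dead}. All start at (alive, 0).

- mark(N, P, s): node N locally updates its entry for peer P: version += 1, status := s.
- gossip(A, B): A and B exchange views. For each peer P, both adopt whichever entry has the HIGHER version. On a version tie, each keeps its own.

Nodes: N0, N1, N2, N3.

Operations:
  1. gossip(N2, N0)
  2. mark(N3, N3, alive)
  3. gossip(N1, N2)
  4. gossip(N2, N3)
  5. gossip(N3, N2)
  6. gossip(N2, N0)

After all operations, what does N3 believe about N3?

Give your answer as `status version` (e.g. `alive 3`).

Answer: alive 1

Derivation:
Op 1: gossip N2<->N0 -> N2.N0=(alive,v0) N2.N1=(alive,v0) N2.N2=(alive,v0) N2.N3=(alive,v0) | N0.N0=(alive,v0) N0.N1=(alive,v0) N0.N2=(alive,v0) N0.N3=(alive,v0)
Op 2: N3 marks N3=alive -> (alive,v1)
Op 3: gossip N1<->N2 -> N1.N0=(alive,v0) N1.N1=(alive,v0) N1.N2=(alive,v0) N1.N3=(alive,v0) | N2.N0=(alive,v0) N2.N1=(alive,v0) N2.N2=(alive,v0) N2.N3=(alive,v0)
Op 4: gossip N2<->N3 -> N2.N0=(alive,v0) N2.N1=(alive,v0) N2.N2=(alive,v0) N2.N3=(alive,v1) | N3.N0=(alive,v0) N3.N1=(alive,v0) N3.N2=(alive,v0) N3.N3=(alive,v1)
Op 5: gossip N3<->N2 -> N3.N0=(alive,v0) N3.N1=(alive,v0) N3.N2=(alive,v0) N3.N3=(alive,v1) | N2.N0=(alive,v0) N2.N1=(alive,v0) N2.N2=(alive,v0) N2.N3=(alive,v1)
Op 6: gossip N2<->N0 -> N2.N0=(alive,v0) N2.N1=(alive,v0) N2.N2=(alive,v0) N2.N3=(alive,v1) | N0.N0=(alive,v0) N0.N1=(alive,v0) N0.N2=(alive,v0) N0.N3=(alive,v1)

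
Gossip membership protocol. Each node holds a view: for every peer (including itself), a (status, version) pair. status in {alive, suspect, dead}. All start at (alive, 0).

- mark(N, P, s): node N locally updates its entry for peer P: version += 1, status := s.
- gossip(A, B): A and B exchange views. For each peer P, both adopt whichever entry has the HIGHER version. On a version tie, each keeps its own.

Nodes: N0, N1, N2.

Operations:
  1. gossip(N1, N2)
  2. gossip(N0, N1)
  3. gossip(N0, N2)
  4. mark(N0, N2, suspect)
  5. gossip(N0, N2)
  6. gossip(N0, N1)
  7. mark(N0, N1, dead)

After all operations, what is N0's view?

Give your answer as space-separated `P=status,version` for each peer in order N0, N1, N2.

Op 1: gossip N1<->N2 -> N1.N0=(alive,v0) N1.N1=(alive,v0) N1.N2=(alive,v0) | N2.N0=(alive,v0) N2.N1=(alive,v0) N2.N2=(alive,v0)
Op 2: gossip N0<->N1 -> N0.N0=(alive,v0) N0.N1=(alive,v0) N0.N2=(alive,v0) | N1.N0=(alive,v0) N1.N1=(alive,v0) N1.N2=(alive,v0)
Op 3: gossip N0<->N2 -> N0.N0=(alive,v0) N0.N1=(alive,v0) N0.N2=(alive,v0) | N2.N0=(alive,v0) N2.N1=(alive,v0) N2.N2=(alive,v0)
Op 4: N0 marks N2=suspect -> (suspect,v1)
Op 5: gossip N0<->N2 -> N0.N0=(alive,v0) N0.N1=(alive,v0) N0.N2=(suspect,v1) | N2.N0=(alive,v0) N2.N1=(alive,v0) N2.N2=(suspect,v1)
Op 6: gossip N0<->N1 -> N0.N0=(alive,v0) N0.N1=(alive,v0) N0.N2=(suspect,v1) | N1.N0=(alive,v0) N1.N1=(alive,v0) N1.N2=(suspect,v1)
Op 7: N0 marks N1=dead -> (dead,v1)

Answer: N0=alive,0 N1=dead,1 N2=suspect,1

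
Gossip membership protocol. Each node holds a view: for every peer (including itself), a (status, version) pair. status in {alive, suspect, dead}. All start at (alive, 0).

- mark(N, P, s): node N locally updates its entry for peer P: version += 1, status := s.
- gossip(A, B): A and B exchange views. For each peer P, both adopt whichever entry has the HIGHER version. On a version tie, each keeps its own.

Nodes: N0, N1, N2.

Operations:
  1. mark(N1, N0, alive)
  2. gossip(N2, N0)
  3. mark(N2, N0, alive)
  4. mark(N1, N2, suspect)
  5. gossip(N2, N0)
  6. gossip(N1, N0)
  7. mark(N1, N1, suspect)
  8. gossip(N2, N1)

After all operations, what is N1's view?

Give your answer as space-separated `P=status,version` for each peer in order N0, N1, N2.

Op 1: N1 marks N0=alive -> (alive,v1)
Op 2: gossip N2<->N0 -> N2.N0=(alive,v0) N2.N1=(alive,v0) N2.N2=(alive,v0) | N0.N0=(alive,v0) N0.N1=(alive,v0) N0.N2=(alive,v0)
Op 3: N2 marks N0=alive -> (alive,v1)
Op 4: N1 marks N2=suspect -> (suspect,v1)
Op 5: gossip N2<->N0 -> N2.N0=(alive,v1) N2.N1=(alive,v0) N2.N2=(alive,v0) | N0.N0=(alive,v1) N0.N1=(alive,v0) N0.N2=(alive,v0)
Op 6: gossip N1<->N0 -> N1.N0=(alive,v1) N1.N1=(alive,v0) N1.N2=(suspect,v1) | N0.N0=(alive,v1) N0.N1=(alive,v0) N0.N2=(suspect,v1)
Op 7: N1 marks N1=suspect -> (suspect,v1)
Op 8: gossip N2<->N1 -> N2.N0=(alive,v1) N2.N1=(suspect,v1) N2.N2=(suspect,v1) | N1.N0=(alive,v1) N1.N1=(suspect,v1) N1.N2=(suspect,v1)

Answer: N0=alive,1 N1=suspect,1 N2=suspect,1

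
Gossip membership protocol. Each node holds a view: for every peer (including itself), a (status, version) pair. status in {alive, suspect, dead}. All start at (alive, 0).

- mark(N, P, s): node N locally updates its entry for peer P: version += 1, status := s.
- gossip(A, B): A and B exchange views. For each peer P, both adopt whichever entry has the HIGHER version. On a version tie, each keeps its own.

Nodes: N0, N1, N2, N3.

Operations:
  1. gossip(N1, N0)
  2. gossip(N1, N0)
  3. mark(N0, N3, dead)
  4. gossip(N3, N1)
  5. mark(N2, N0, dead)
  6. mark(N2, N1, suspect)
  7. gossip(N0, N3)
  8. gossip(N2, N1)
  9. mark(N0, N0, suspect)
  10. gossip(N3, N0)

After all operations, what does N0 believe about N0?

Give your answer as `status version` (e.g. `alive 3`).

Op 1: gossip N1<->N0 -> N1.N0=(alive,v0) N1.N1=(alive,v0) N1.N2=(alive,v0) N1.N3=(alive,v0) | N0.N0=(alive,v0) N0.N1=(alive,v0) N0.N2=(alive,v0) N0.N3=(alive,v0)
Op 2: gossip N1<->N0 -> N1.N0=(alive,v0) N1.N1=(alive,v0) N1.N2=(alive,v0) N1.N3=(alive,v0) | N0.N0=(alive,v0) N0.N1=(alive,v0) N0.N2=(alive,v0) N0.N3=(alive,v0)
Op 3: N0 marks N3=dead -> (dead,v1)
Op 4: gossip N3<->N1 -> N3.N0=(alive,v0) N3.N1=(alive,v0) N3.N2=(alive,v0) N3.N3=(alive,v0) | N1.N0=(alive,v0) N1.N1=(alive,v0) N1.N2=(alive,v0) N1.N3=(alive,v0)
Op 5: N2 marks N0=dead -> (dead,v1)
Op 6: N2 marks N1=suspect -> (suspect,v1)
Op 7: gossip N0<->N3 -> N0.N0=(alive,v0) N0.N1=(alive,v0) N0.N2=(alive,v0) N0.N3=(dead,v1) | N3.N0=(alive,v0) N3.N1=(alive,v0) N3.N2=(alive,v0) N3.N3=(dead,v1)
Op 8: gossip N2<->N1 -> N2.N0=(dead,v1) N2.N1=(suspect,v1) N2.N2=(alive,v0) N2.N3=(alive,v0) | N1.N0=(dead,v1) N1.N1=(suspect,v1) N1.N2=(alive,v0) N1.N3=(alive,v0)
Op 9: N0 marks N0=suspect -> (suspect,v1)
Op 10: gossip N3<->N0 -> N3.N0=(suspect,v1) N3.N1=(alive,v0) N3.N2=(alive,v0) N3.N3=(dead,v1) | N0.N0=(suspect,v1) N0.N1=(alive,v0) N0.N2=(alive,v0) N0.N3=(dead,v1)

Answer: suspect 1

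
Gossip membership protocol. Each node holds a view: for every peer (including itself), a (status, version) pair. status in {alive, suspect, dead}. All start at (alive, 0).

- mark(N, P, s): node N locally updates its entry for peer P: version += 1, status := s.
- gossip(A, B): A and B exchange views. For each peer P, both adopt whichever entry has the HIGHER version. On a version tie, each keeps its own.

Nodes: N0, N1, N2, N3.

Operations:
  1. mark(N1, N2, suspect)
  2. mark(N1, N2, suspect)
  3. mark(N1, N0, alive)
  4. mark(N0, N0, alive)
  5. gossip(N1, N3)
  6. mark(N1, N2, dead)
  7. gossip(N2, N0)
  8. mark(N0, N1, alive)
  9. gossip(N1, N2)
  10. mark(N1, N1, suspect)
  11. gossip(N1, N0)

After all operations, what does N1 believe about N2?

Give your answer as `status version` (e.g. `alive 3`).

Op 1: N1 marks N2=suspect -> (suspect,v1)
Op 2: N1 marks N2=suspect -> (suspect,v2)
Op 3: N1 marks N0=alive -> (alive,v1)
Op 4: N0 marks N0=alive -> (alive,v1)
Op 5: gossip N1<->N3 -> N1.N0=(alive,v1) N1.N1=(alive,v0) N1.N2=(suspect,v2) N1.N3=(alive,v0) | N3.N0=(alive,v1) N3.N1=(alive,v0) N3.N2=(suspect,v2) N3.N3=(alive,v0)
Op 6: N1 marks N2=dead -> (dead,v3)
Op 7: gossip N2<->N0 -> N2.N0=(alive,v1) N2.N1=(alive,v0) N2.N2=(alive,v0) N2.N3=(alive,v0) | N0.N0=(alive,v1) N0.N1=(alive,v0) N0.N2=(alive,v0) N0.N3=(alive,v0)
Op 8: N0 marks N1=alive -> (alive,v1)
Op 9: gossip N1<->N2 -> N1.N0=(alive,v1) N1.N1=(alive,v0) N1.N2=(dead,v3) N1.N3=(alive,v0) | N2.N0=(alive,v1) N2.N1=(alive,v0) N2.N2=(dead,v3) N2.N3=(alive,v0)
Op 10: N1 marks N1=suspect -> (suspect,v1)
Op 11: gossip N1<->N0 -> N1.N0=(alive,v1) N1.N1=(suspect,v1) N1.N2=(dead,v3) N1.N3=(alive,v0) | N0.N0=(alive,v1) N0.N1=(alive,v1) N0.N2=(dead,v3) N0.N3=(alive,v0)

Answer: dead 3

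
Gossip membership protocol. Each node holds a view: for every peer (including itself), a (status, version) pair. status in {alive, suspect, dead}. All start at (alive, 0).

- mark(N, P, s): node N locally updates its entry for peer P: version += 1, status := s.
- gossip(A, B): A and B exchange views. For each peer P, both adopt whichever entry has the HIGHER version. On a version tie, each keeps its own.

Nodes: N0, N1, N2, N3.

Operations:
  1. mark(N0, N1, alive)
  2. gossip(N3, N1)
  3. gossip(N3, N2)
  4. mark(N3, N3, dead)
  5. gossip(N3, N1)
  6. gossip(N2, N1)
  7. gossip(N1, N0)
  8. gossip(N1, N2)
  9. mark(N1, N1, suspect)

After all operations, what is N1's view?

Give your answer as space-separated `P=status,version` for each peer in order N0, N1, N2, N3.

Answer: N0=alive,0 N1=suspect,2 N2=alive,0 N3=dead,1

Derivation:
Op 1: N0 marks N1=alive -> (alive,v1)
Op 2: gossip N3<->N1 -> N3.N0=(alive,v0) N3.N1=(alive,v0) N3.N2=(alive,v0) N3.N3=(alive,v0) | N1.N0=(alive,v0) N1.N1=(alive,v0) N1.N2=(alive,v0) N1.N3=(alive,v0)
Op 3: gossip N3<->N2 -> N3.N0=(alive,v0) N3.N1=(alive,v0) N3.N2=(alive,v0) N3.N3=(alive,v0) | N2.N0=(alive,v0) N2.N1=(alive,v0) N2.N2=(alive,v0) N2.N3=(alive,v0)
Op 4: N3 marks N3=dead -> (dead,v1)
Op 5: gossip N3<->N1 -> N3.N0=(alive,v0) N3.N1=(alive,v0) N3.N2=(alive,v0) N3.N3=(dead,v1) | N1.N0=(alive,v0) N1.N1=(alive,v0) N1.N2=(alive,v0) N1.N3=(dead,v1)
Op 6: gossip N2<->N1 -> N2.N0=(alive,v0) N2.N1=(alive,v0) N2.N2=(alive,v0) N2.N3=(dead,v1) | N1.N0=(alive,v0) N1.N1=(alive,v0) N1.N2=(alive,v0) N1.N3=(dead,v1)
Op 7: gossip N1<->N0 -> N1.N0=(alive,v0) N1.N1=(alive,v1) N1.N2=(alive,v0) N1.N3=(dead,v1) | N0.N0=(alive,v0) N0.N1=(alive,v1) N0.N2=(alive,v0) N0.N3=(dead,v1)
Op 8: gossip N1<->N2 -> N1.N0=(alive,v0) N1.N1=(alive,v1) N1.N2=(alive,v0) N1.N3=(dead,v1) | N2.N0=(alive,v0) N2.N1=(alive,v1) N2.N2=(alive,v0) N2.N3=(dead,v1)
Op 9: N1 marks N1=suspect -> (suspect,v2)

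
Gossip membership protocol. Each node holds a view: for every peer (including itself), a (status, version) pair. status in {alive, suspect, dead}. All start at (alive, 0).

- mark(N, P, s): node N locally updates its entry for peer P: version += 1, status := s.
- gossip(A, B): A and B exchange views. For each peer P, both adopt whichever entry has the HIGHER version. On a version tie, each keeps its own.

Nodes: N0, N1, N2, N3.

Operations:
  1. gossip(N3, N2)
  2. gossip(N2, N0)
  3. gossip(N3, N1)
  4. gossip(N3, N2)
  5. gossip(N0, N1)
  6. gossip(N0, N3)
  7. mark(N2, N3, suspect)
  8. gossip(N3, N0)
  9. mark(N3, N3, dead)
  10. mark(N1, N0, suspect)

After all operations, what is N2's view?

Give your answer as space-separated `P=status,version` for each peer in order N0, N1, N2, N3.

Answer: N0=alive,0 N1=alive,0 N2=alive,0 N3=suspect,1

Derivation:
Op 1: gossip N3<->N2 -> N3.N0=(alive,v0) N3.N1=(alive,v0) N3.N2=(alive,v0) N3.N3=(alive,v0) | N2.N0=(alive,v0) N2.N1=(alive,v0) N2.N2=(alive,v0) N2.N3=(alive,v0)
Op 2: gossip N2<->N0 -> N2.N0=(alive,v0) N2.N1=(alive,v0) N2.N2=(alive,v0) N2.N3=(alive,v0) | N0.N0=(alive,v0) N0.N1=(alive,v0) N0.N2=(alive,v0) N0.N3=(alive,v0)
Op 3: gossip N3<->N1 -> N3.N0=(alive,v0) N3.N1=(alive,v0) N3.N2=(alive,v0) N3.N3=(alive,v0) | N1.N0=(alive,v0) N1.N1=(alive,v0) N1.N2=(alive,v0) N1.N3=(alive,v0)
Op 4: gossip N3<->N2 -> N3.N0=(alive,v0) N3.N1=(alive,v0) N3.N2=(alive,v0) N3.N3=(alive,v0) | N2.N0=(alive,v0) N2.N1=(alive,v0) N2.N2=(alive,v0) N2.N3=(alive,v0)
Op 5: gossip N0<->N1 -> N0.N0=(alive,v0) N0.N1=(alive,v0) N0.N2=(alive,v0) N0.N3=(alive,v0) | N1.N0=(alive,v0) N1.N1=(alive,v0) N1.N2=(alive,v0) N1.N3=(alive,v0)
Op 6: gossip N0<->N3 -> N0.N0=(alive,v0) N0.N1=(alive,v0) N0.N2=(alive,v0) N0.N3=(alive,v0) | N3.N0=(alive,v0) N3.N1=(alive,v0) N3.N2=(alive,v0) N3.N3=(alive,v0)
Op 7: N2 marks N3=suspect -> (suspect,v1)
Op 8: gossip N3<->N0 -> N3.N0=(alive,v0) N3.N1=(alive,v0) N3.N2=(alive,v0) N3.N3=(alive,v0) | N0.N0=(alive,v0) N0.N1=(alive,v0) N0.N2=(alive,v0) N0.N3=(alive,v0)
Op 9: N3 marks N3=dead -> (dead,v1)
Op 10: N1 marks N0=suspect -> (suspect,v1)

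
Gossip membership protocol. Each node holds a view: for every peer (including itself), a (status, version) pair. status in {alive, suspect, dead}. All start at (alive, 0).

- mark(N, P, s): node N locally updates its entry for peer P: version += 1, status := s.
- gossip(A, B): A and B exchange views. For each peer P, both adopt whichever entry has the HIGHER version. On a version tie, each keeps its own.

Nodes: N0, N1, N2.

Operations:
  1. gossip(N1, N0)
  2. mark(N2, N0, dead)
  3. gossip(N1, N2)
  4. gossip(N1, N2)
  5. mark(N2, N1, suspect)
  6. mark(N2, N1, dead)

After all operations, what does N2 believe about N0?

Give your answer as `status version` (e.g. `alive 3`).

Op 1: gossip N1<->N0 -> N1.N0=(alive,v0) N1.N1=(alive,v0) N1.N2=(alive,v0) | N0.N0=(alive,v0) N0.N1=(alive,v0) N0.N2=(alive,v0)
Op 2: N2 marks N0=dead -> (dead,v1)
Op 3: gossip N1<->N2 -> N1.N0=(dead,v1) N1.N1=(alive,v0) N1.N2=(alive,v0) | N2.N0=(dead,v1) N2.N1=(alive,v0) N2.N2=(alive,v0)
Op 4: gossip N1<->N2 -> N1.N0=(dead,v1) N1.N1=(alive,v0) N1.N2=(alive,v0) | N2.N0=(dead,v1) N2.N1=(alive,v0) N2.N2=(alive,v0)
Op 5: N2 marks N1=suspect -> (suspect,v1)
Op 6: N2 marks N1=dead -> (dead,v2)

Answer: dead 1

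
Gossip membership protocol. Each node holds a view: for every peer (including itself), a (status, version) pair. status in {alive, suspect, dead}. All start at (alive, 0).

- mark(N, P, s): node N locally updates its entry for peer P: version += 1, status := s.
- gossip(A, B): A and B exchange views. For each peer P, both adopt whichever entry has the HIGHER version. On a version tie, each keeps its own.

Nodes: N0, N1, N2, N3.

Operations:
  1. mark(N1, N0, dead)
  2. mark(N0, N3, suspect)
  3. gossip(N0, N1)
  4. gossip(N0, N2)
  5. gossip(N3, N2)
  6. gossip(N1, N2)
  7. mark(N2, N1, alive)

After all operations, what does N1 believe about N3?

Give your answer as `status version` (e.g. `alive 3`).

Op 1: N1 marks N0=dead -> (dead,v1)
Op 2: N0 marks N3=suspect -> (suspect,v1)
Op 3: gossip N0<->N1 -> N0.N0=(dead,v1) N0.N1=(alive,v0) N0.N2=(alive,v0) N0.N3=(suspect,v1) | N1.N0=(dead,v1) N1.N1=(alive,v0) N1.N2=(alive,v0) N1.N3=(suspect,v1)
Op 4: gossip N0<->N2 -> N0.N0=(dead,v1) N0.N1=(alive,v0) N0.N2=(alive,v0) N0.N3=(suspect,v1) | N2.N0=(dead,v1) N2.N1=(alive,v0) N2.N2=(alive,v0) N2.N3=(suspect,v1)
Op 5: gossip N3<->N2 -> N3.N0=(dead,v1) N3.N1=(alive,v0) N3.N2=(alive,v0) N3.N3=(suspect,v1) | N2.N0=(dead,v1) N2.N1=(alive,v0) N2.N2=(alive,v0) N2.N3=(suspect,v1)
Op 6: gossip N1<->N2 -> N1.N0=(dead,v1) N1.N1=(alive,v0) N1.N2=(alive,v0) N1.N3=(suspect,v1) | N2.N0=(dead,v1) N2.N1=(alive,v0) N2.N2=(alive,v0) N2.N3=(suspect,v1)
Op 7: N2 marks N1=alive -> (alive,v1)

Answer: suspect 1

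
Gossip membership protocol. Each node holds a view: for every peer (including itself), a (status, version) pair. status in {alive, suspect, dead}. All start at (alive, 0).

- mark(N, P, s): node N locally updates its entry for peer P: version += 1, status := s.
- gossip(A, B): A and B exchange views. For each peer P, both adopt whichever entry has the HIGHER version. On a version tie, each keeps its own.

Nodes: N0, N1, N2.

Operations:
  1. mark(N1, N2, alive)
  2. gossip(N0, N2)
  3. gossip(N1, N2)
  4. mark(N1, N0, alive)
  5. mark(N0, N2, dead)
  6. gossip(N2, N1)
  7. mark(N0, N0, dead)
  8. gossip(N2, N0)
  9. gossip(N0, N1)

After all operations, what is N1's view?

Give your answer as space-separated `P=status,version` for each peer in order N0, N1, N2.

Op 1: N1 marks N2=alive -> (alive,v1)
Op 2: gossip N0<->N2 -> N0.N0=(alive,v0) N0.N1=(alive,v0) N0.N2=(alive,v0) | N2.N0=(alive,v0) N2.N1=(alive,v0) N2.N2=(alive,v0)
Op 3: gossip N1<->N2 -> N1.N0=(alive,v0) N1.N1=(alive,v0) N1.N2=(alive,v1) | N2.N0=(alive,v0) N2.N1=(alive,v0) N2.N2=(alive,v1)
Op 4: N1 marks N0=alive -> (alive,v1)
Op 5: N0 marks N2=dead -> (dead,v1)
Op 6: gossip N2<->N1 -> N2.N0=(alive,v1) N2.N1=(alive,v0) N2.N2=(alive,v1) | N1.N0=(alive,v1) N1.N1=(alive,v0) N1.N2=(alive,v1)
Op 7: N0 marks N0=dead -> (dead,v1)
Op 8: gossip N2<->N0 -> N2.N0=(alive,v1) N2.N1=(alive,v0) N2.N2=(alive,v1) | N0.N0=(dead,v1) N0.N1=(alive,v0) N0.N2=(dead,v1)
Op 9: gossip N0<->N1 -> N0.N0=(dead,v1) N0.N1=(alive,v0) N0.N2=(dead,v1) | N1.N0=(alive,v1) N1.N1=(alive,v0) N1.N2=(alive,v1)

Answer: N0=alive,1 N1=alive,0 N2=alive,1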